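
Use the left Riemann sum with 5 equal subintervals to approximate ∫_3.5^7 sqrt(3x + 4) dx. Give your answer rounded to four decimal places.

15.0868

Δx = (7 − 3.5)/5 = 0.7.
Left endpoints: 3.5, 4.2, 4.9, 5.6, 6.3.
f(3.5) ≈ 3.8079, f(4.2) ≈ 4.0743, f(4.9) ≈ 4.3243, f(5.6) ≈ 4.5607, f(6.3) ≈ 4.7854.
Sum = Δx · [f(3.5) + f(4.2) + f(4.9) + f(5.6) + f(6.3)].
Sum ≈ 15.0868.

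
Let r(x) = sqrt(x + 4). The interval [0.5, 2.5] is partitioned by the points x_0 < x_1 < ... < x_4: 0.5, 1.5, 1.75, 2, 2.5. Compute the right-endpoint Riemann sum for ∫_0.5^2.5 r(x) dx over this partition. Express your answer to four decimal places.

4.8318

Subinterval widths: 1, 0.25, 0.25, 0.5.
Right endpoints: 1.5, 1.75, 2, 2.5.
r(1.5) ≈ 2.3452, r(1.75) ≈ 2.3979, r(2) ≈ 2.4495, r(2.5) ≈ 2.5495.
Sum = Σ Δx_i · r(x_i).
Sum ≈ 4.8318.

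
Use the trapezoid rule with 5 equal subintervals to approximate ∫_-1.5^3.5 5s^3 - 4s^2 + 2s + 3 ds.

Δs = (3.5 − (-1.5))/5 = 1.
f(-1.5) = -25.875, f(-0.5) = 0.375, f(0.5) = 3.625, f(1.5) = 13.875, f(2.5) = 61.125, f(3.5) = 175.375.
T_5 = (Δs/2)·[f(s_0) + 2f(s_1) + ... + 2f(s_{4}) + f(s_5)].
Sum = 153.75.

153.75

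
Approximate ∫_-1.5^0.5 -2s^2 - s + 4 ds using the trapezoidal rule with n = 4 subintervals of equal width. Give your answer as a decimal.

Δs = (0.5 − (-1.5))/4 = 0.5.
f(-1.5) = 1, f(-1) = 3, f(-0.5) = 4, f(0) = 4, f(0.5) = 3.
T_4 = (Δs/2)·[f(s_0) + 2f(s_1) + 2f(s_2) + 2f(s_3) + f(s_4)].
Sum = 6.5.

6.5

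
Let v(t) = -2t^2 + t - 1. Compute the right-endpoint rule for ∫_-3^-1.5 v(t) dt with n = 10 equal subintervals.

-19.51125

Δt = (-1.5 − (-3))/10 = 0.15.
Right endpoints: -2.85, -2.7, -2.55, -2.4, -2.25, -2.1, -1.95, -1.8, -1.65, -1.5.
v(-2.85) = -20.095, v(-2.7) = -18.28, v(-2.55) = -16.555, v(-2.4) = -14.92, v(-2.25) = -13.375, v(-2.1) = -11.92, v(-1.95) = -10.555, v(-1.8) = -9.28, v(-1.65) = -8.095, v(-1.5) = -7.
Sum = Δt · [v(-2.85) + v(-2.7) + v(-2.55) + ...].
Sum = -19.51125.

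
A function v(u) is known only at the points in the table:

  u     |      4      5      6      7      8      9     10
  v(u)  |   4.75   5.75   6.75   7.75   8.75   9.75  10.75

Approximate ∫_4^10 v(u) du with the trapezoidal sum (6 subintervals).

Δu = 1.
T_6 = (1/2)·[4.75 + 2·5.75 + 2·6.75 + 2·7.75 + 2·8.75 + 2·9.75 + 10.75] = 46.5.

46.5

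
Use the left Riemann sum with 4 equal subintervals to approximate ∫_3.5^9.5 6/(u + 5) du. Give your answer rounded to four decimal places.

Δu = (9.5 − 3.5)/4 = 1.5.
Left endpoints: 3.5, 5, 6.5, 8.
f(3.5) = 12/17, f(5) = 0.6, f(6.5) = 12/23, f(8) = 6/13.
Sum = Δu · [f(3.5) + f(5) + f(6.5) + f(8)].
Sum ≈ 3.4337.

3.4337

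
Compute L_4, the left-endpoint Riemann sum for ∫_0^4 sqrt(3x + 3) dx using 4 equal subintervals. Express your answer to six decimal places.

10.645642

Δx = (4 − 0)/4 = 1.
Left endpoints: 0, 1, 2, 3.
f(0) ≈ 1.732051, f(1) ≈ 2.449490, f(2) ≈ 3.000000, f(3) ≈ 3.464102.
Sum = Δx · [f(0) + f(1) + f(2) + f(3)].
Sum ≈ 10.645642.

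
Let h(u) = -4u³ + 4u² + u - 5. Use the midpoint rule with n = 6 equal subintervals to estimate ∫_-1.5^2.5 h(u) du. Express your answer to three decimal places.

-26.370

Δu = (2.5 − (-1.5))/6 = 2/3.
Midpoints: -7/6, -0.5, 1/6, 5/6, 1.5, 13/6.
h(-7/6) = 152/27, h(-0.5) = -4, h(1/6) = -128/27, h(5/6) = -100/27, h(1.5) = -8, h(13/6) = -668/27.
Sum = Δu · [h(-7/6) + h(-0.5) + h(1/6) + ...].
Sum ≈ -26.370.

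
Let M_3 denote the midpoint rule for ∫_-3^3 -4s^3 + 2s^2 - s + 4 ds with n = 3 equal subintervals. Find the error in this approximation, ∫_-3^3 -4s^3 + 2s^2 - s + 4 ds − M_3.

4

Exact integral: ∫_-3^3 f(s) ds = 60.
M_3 = 56.
Error = 60 − 56 = 4.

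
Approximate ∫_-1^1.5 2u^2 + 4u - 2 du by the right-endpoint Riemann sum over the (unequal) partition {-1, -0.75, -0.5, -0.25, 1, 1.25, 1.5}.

Subinterval widths: 0.25, 0.25, 0.25, 1.25, 0.25, 0.25.
Right endpoints: -0.75, -0.5, -0.25, 1, 1.25, 1.5.
f(-0.75) = -3.875, f(-0.5) = -3.5, f(-0.25) = -2.875, f(1) = 4, f(1.25) = 6.125, f(1.5) = 8.5.
Sum = Σ Δu_i · f(u_i).
Sum = 6.09375.

6.09375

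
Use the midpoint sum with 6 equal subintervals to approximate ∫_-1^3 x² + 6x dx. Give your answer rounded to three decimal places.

Δx = (3 − (-1))/6 = 2/3.
Midpoints: -2/3, 0, 2/3, 4/3, 2, 8/3.
f(-2/3) = -32/9, f(0) = 0, f(2/3) = 40/9, f(4/3) = 88/9, f(2) = 16, f(8/3) = 208/9.
Sum = Δx · [f(-2/3) + f(0) + f(2/3) + ...].
Sum ≈ 33.185.

33.185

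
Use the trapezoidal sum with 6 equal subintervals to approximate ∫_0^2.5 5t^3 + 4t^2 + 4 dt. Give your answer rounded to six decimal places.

81.307147

Δt = (2.5 − 0)/6 = 5/12.
f(0) = 4, f(5/12) = 8737/1728, f(5/6) = 2089/216, f(1.25) = 20.015625, f(5/3) = 1033/27, f(25/12) = 115037/1728, f(2.5) = 107.125.
T_6 = (Δt/2)·[f(t_0) + 2f(t_1) + ... + 2f(t_{5}) + f(t_6)].
Sum ≈ 81.307147.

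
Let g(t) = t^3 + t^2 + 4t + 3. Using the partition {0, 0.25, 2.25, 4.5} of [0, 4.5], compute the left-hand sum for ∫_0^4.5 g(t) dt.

72.92578125

Subinterval widths: 0.25, 2, 2.25.
Left endpoints: 0, 0.25, 2.25.
g(0) = 3, g(0.25) = 4.078125, g(2.25) = 28.453125.
Sum = Σ Δt_i · g(t_i).
Sum = 72.92578125.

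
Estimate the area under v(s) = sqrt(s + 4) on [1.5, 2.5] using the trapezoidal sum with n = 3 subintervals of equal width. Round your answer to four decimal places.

2.4486

Δs = (2.5 − 1.5)/3 = 1/3.
v(1.5) ≈ 2.3452, v(11/6) ≈ 2.4152, v(13/6) ≈ 2.4833, v(2.5) ≈ 2.5495.
T_3 = (Δs/2)·[v(s_0) + 2v(s_1) + 2v(s_2) + v(s_3)].
Sum ≈ 2.4486.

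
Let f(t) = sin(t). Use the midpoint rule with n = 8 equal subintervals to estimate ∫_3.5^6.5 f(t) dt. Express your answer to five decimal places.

Δt = (6.5 − 3.5)/8 = 0.375.
Midpoints: 3.6875, 4.0625, 4.4375, 4.8125, 5.1875, 5.5625, 5.9375, 6.3125.
f(3.6875) ≈ -0.51919, f(4.0625) ≈ -0.79615, f(4.4375) ≈ -0.96246, f(4.8125) ≈ -0.99499, f(5.1875) ≈ -0.88924, f(5.5625) ≈ -0.65990, f(5.9375) ≈ -0.33884, f(6.3125) ≈ 0.02931.
Sum = Δt · [f(3.6875) + f(4.0625) + f(4.4375) + ...].
Sum ≈ -1.92430.

-1.92430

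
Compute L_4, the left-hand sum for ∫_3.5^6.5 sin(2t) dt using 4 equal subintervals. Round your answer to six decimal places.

0.027000

Δt = (6.5 − 3.5)/4 = 0.75.
Left endpoints: 3.5, 4.25, 5, 5.75.
f(3.5) ≈ 0.656987, f(4.25) ≈ 0.798487, f(5) ≈ -0.544021, f(5.75) ≈ -0.875452.
Sum = Δt · [f(3.5) + f(4.25) + f(5) + f(5.75)].
Sum ≈ 0.027000.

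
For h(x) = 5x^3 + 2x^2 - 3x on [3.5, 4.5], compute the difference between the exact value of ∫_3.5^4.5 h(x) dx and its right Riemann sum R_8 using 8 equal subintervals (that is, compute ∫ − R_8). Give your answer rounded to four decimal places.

Exact integral: ∫_3.5^4.5 h(x) dx ≈ 345.166667.
R_8 = 361.21875.
Error ≈ 345.166667 − 361.21875 ≈ -16.0521.

-16.0521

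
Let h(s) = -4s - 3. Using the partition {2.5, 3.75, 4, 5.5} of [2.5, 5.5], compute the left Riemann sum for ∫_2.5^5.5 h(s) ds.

Subinterval widths: 1.25, 0.25, 1.5.
Left endpoints: 2.5, 3.75, 4.
h(2.5) = -13, h(3.75) = -18, h(4) = -19.
Sum = Σ Δs_i · h(s_i).
Sum = -49.25.

-49.25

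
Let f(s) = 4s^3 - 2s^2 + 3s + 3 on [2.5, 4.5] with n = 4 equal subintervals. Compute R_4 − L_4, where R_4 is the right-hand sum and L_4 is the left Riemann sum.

R_4 = 421.
L_4 = 281.
R_4 − L_4 = 140.

140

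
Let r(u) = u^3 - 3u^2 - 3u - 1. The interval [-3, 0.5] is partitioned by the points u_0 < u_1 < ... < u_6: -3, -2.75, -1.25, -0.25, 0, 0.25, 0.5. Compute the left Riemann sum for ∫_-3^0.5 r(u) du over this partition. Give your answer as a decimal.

-70.5859375

Subinterval widths: 0.25, 1.5, 1, 0.25, 0.25, 0.25.
Left endpoints: -3, -2.75, -1.25, -0.25, 0, 0.25.
r(-3) = -46, r(-2.75) = -36.234375, r(-1.25) = -3.890625, r(-0.25) = -0.453125, r(0) = -1, r(0.25) = -1.921875.
Sum = Σ Δu_i · r(u_i).
Sum = -70.5859375.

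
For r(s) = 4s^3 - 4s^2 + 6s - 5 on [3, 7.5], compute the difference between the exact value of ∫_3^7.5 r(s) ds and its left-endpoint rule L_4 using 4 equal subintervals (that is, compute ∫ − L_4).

741.33984375

Exact integral: ∫_3^7.5 r(s) ds = 2675.8125.
L_4 = 1934.47265625.
Error = 2675.8125 − 1934.47265625 = 741.33984375.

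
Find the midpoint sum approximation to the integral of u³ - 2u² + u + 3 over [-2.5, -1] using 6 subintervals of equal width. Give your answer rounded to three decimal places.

-17.334

Δu = (-1 − (-2.5))/6 = 0.25.
Midpoints: -2.375, -2.125, -1.875, -1.625, -1.375, -1.125.
f(-2.375) = -12315/512, f(-2.125) = -9089/512, f(-1.875) = -6399/512, f(-1.625) = -4197/512, f(-1.375) = -2435/512, f(-1.125) = -1065/512.
Sum = Δu · [f(-2.375) + f(-2.125) + f(-1.875) + ...].
Sum ≈ -17.334.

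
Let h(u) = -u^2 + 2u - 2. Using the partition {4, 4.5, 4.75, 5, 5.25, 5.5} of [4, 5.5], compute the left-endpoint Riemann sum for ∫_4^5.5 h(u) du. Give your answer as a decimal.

-21.09375

Subinterval widths: 0.5, 0.25, 0.25, 0.25, 0.25.
Left endpoints: 4, 4.5, 4.75, 5, 5.25.
h(4) = -10, h(4.5) = -13.25, h(4.75) = -15.0625, h(5) = -17, h(5.25) = -19.0625.
Sum = Σ Δu_i · h(u_i).
Sum = -21.09375.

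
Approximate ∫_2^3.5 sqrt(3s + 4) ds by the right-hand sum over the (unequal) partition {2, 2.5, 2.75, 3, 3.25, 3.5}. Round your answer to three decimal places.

5.351

Subinterval widths: 0.5, 0.25, 0.25, 0.25, 0.25.
Right endpoints: 2.5, 2.75, 3, 3.25, 3.5.
f(2.5) ≈ 3.391, f(2.75) ≈ 3.500, f(3) ≈ 3.606, f(3.25) ≈ 3.708, f(3.5) ≈ 3.808.
Sum = Σ Δs_i · f(s_i).
Sum ≈ 5.351.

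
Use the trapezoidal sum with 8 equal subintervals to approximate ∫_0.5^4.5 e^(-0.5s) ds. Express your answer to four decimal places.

Δs = (4.5 − 0.5)/8 = 0.5.
f(0.5) ≈ 0.7788, f(1) ≈ 0.6065, f(1.5) ≈ 0.4724, f(2) ≈ 0.3679, f(2.5) ≈ 0.2865, f(3) ≈ 0.2231, f(3.5) ≈ 0.1738, f(4) ≈ 0.1353, f(4.5) ≈ 0.1054.
T_8 = (Δs/2)·[f(s_0) + 2f(s_1) + ... + 2f(s_{7}) + f(s_8)].
Sum ≈ 1.3538.

1.3538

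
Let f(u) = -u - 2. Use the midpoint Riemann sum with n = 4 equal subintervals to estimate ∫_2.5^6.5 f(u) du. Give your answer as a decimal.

Δu = (6.5 − 2.5)/4 = 1.
Midpoints: 3, 4, 5, 6.
f(3) = -5, f(4) = -6, f(5) = -7, f(6) = -8.
Sum = Δu · [f(3) + f(4) + f(5) + f(6)].
Sum = -26.

-26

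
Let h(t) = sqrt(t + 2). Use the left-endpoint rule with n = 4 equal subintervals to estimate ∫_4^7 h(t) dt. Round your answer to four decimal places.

7.9938

Δt = (7 − 4)/4 = 0.75.
Left endpoints: 4, 4.75, 5.5, 6.25.
h(4) ≈ 2.4495, h(4.75) ≈ 2.5981, h(5.5) ≈ 2.7386, h(6.25) ≈ 2.8723.
Sum = Δt · [h(4) + h(4.75) + h(5.5) + h(6.25)].
Sum ≈ 7.9938.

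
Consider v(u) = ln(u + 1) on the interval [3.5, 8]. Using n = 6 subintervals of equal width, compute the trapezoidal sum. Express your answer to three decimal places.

8.501

Δu = (8 − 3.5)/6 = 0.75.
v(3.5) ≈ 1.504, v(4.25) ≈ 1.658, v(5) ≈ 1.792, v(5.75) ≈ 1.910, v(6.5) ≈ 2.015, v(7.25) ≈ 2.110, v(8) ≈ 2.197.
T_6 = (Δu/2)·[v(u_0) + 2v(u_1) + ... + 2v(u_{5}) + v(u_6)].
Sum ≈ 8.501.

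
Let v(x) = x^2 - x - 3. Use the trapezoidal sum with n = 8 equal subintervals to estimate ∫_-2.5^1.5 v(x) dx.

-3.5

Δx = (1.5 − (-2.5))/8 = 0.5.
v(-2.5) = 5.75, v(-2) = 3, v(-1.5) = 0.75, v(-1) = -1, v(-0.5) = -2.25, v(0) = -3, v(0.5) = -3.25, v(1) = -3, v(1.5) = -2.25.
T_8 = (Δx/2)·[v(x_0) + 2v(x_1) + ... + 2v(x_{7}) + v(x_8)].
Sum = -3.5.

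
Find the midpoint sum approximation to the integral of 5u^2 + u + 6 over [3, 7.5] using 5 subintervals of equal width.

Δu = (7.5 − 3)/5 = 0.9.
Midpoints: 3.45, 4.35, 5.25, 6.15, 7.05.
f(3.45) = 68.9625, f(4.35) = 104.9625, f(5.25) = 149.0625, f(6.15) = 201.2625, f(7.05) = 261.5625.
Sum = Δu · [f(3.45) + f(4.35) + f(5.25) + f(6.15) + f(7.05)].
Sum = 707.23125.

707.23125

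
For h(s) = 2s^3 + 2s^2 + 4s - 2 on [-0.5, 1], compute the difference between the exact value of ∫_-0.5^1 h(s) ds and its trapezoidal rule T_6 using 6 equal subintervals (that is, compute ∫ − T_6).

-0.0546875

Exact integral: ∫_-0.5^1 h(s) ds = -0.28125.
T_6 = -0.2265625.
Error = -0.28125 − (-0.2265625) = -0.0546875.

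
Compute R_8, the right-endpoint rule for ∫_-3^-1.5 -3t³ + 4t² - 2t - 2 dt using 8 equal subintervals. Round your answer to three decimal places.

82.959

Δt = (-1.5 − (-3))/8 = 0.1875.
Right endpoints: -2.8125, -2.625, -2.4375, -2.25, -2.0625, -1.875, -1.6875, -1.5.
f(-2.8125) = 417823/4096, f(-2.625) = 43559/512, f(-2.4375) = 287077/4096, f(-2.25) = 56.921875, f(-2.0625) = 186211/4096, f(-1.875) = 18221/512, f(-1.6875) = 111337/4096, f(-1.5) = 20.125.
Sum = Δt · [f(-2.8125) + f(-2.625) + f(-2.4375) + ...].
Sum ≈ 82.959.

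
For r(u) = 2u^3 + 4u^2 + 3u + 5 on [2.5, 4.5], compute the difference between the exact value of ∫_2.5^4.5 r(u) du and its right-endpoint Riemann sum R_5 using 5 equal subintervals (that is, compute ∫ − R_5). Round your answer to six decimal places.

-43.933333

Exact integral: ∫_2.5^4.5 r(u) du ≈ 317.16666667.
R_5 = 361.1.
Error ≈ 317.16666667 − 361.1 ≈ -43.933333.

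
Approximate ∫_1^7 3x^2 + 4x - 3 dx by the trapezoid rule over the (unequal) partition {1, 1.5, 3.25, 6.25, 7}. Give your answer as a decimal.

436.453125

Subinterval widths: 0.5, 1.75, 3, 0.75.
f(1) = 4, f(1.5) = 9.75, f(3.25) = 41.6875, f(6.25) = 139.1875, f(7) = 172.
On each subinterval the trapezoid contributes (Δx_i/2)·[f(x_{i-1}) + f(x_i)].
Sum = 436.453125.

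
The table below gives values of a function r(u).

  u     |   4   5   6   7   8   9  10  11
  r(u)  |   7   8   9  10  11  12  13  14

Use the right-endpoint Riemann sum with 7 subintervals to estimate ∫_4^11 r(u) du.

Δu = 1.
Sum = 1·[8 + 9 + 10 + 11 + 12 + 13 + 14] = 77.

77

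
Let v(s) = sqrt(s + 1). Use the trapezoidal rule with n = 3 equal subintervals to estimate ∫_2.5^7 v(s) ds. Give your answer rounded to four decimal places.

Δs = (7 − 2.5)/3 = 1.5.
v(2.5) ≈ 1.8708, v(4) ≈ 2.2361, v(5.5) ≈ 2.5495, v(7) ≈ 2.8284.
T_3 = (Δs/2)·[v(s_0) + 2v(s_1) + 2v(s_2) + v(s_3)].
Sum ≈ 10.7028.

10.7028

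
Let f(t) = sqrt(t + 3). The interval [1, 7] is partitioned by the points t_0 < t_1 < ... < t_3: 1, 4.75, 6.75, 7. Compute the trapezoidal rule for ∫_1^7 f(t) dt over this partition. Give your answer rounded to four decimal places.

15.6618

Subinterval widths: 3.75, 2, 0.25.
f(1) ≈ 2.0000, f(4.75) ≈ 2.7839, f(6.75) ≈ 3.1225, f(7) ≈ 3.1623.
On each subinterval the trapezoid contributes (Δt_i/2)·[f(t_{i-1}) + f(t_i)].
Sum ≈ 15.6618.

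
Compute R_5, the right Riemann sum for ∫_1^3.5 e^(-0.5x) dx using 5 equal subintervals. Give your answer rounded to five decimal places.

Δx = (3.5 − 1)/5 = 0.5.
Right endpoints: 1.5, 2, 2.5, 3, 3.5.
f(1.5) ≈ 0.47237, f(2) ≈ 0.36788, f(2.5) ≈ 0.28650, f(3) ≈ 0.22313, f(3.5) ≈ 0.17377.
Sum = Δx · [f(1.5) + f(2) + f(2.5) + f(3) + f(3.5)].
Sum ≈ 0.76183.

0.76183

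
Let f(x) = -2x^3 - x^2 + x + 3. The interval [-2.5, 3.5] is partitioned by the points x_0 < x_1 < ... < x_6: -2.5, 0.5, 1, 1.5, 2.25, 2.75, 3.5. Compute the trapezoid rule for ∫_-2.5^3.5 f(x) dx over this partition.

-34.375

Subinterval widths: 3, 0.5, 0.5, 0.75, 0.5, 0.75.
f(-2.5) = 25.5, f(0.5) = 3, f(1) = 1, f(1.5) = -4.5, f(2.25) = -22.59375, f(2.75) = -43.40625, f(3.5) = -91.5.
On each subinterval the trapezoid contributes (Δx_i/2)·[f(x_{i-1}) + f(x_i)].
Sum = -34.375.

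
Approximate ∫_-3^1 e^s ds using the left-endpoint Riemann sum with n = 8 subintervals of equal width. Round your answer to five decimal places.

Δs = (1 − (-3))/8 = 0.5.
Left endpoints: -3, -2.5, -2, -1.5, -1, -0.5, 0, 0.5.
f(-3) ≈ 0.04979, f(-2.5) ≈ 0.08208, f(-2) ≈ 0.13534, f(-1.5) ≈ 0.22313, f(-1) ≈ 0.36788, f(-0.5) ≈ 0.60653, f(0) ≈ 1.00000, f(0.5) ≈ 1.64872.
Sum = Δs · [f(-3) + f(-2.5) + f(-2) + ...].
Sum ≈ 2.05673.

2.05673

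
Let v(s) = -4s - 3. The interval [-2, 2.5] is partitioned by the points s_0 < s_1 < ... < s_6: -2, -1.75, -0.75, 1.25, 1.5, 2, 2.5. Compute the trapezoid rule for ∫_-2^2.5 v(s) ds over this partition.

Subinterval widths: 0.25, 1, 2, 0.25, 0.5, 0.5.
v(-2) = 5, v(-1.75) = 4, v(-0.75) = 0, v(1.25) = -8, v(1.5) = -9, v(2) = -11, v(2.5) = -13.
On each subinterval the trapezoid contributes (Δs_i/2)·[v(s_{i-1}) + v(s_i)].
Sum = -18.

-18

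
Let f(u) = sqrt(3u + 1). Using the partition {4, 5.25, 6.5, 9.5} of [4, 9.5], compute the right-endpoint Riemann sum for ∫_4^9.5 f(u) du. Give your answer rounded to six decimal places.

Subinterval widths: 1.25, 1.25, 3.
Right endpoints: 5.25, 6.5, 9.5.
f(5.25) ≈ 4.092676, f(6.5) ≈ 4.527693, f(9.5) ≈ 5.431390.
Sum = Σ Δu_i · f(u_i).
Sum ≈ 27.069632.

27.069632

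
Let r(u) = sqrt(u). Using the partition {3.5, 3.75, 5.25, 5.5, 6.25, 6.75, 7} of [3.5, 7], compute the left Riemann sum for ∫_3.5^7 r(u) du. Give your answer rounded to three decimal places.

Subinterval widths: 0.25, 1.5, 0.25, 0.75, 0.5, 0.25.
Left endpoints: 3.5, 3.75, 5.25, 5.5, 6.25, 6.75.
r(3.5) ≈ 1.871, r(3.75) ≈ 1.936, r(5.25) ≈ 2.291, r(5.5) ≈ 2.345, r(6.25) ≈ 2.500, r(6.75) ≈ 2.598.
Sum = Σ Δu_i · r(u_i).
Sum ≈ 7.604.

7.604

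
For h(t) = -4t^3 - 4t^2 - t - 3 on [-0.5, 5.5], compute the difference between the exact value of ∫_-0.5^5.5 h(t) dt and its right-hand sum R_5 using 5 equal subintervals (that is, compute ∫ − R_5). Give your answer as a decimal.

524.16

Exact integral: ∫_-0.5^5.5 h(t) dt = -1170.
R_5 = -1694.16.
Error = -1170 − (-1694.16) = 524.16.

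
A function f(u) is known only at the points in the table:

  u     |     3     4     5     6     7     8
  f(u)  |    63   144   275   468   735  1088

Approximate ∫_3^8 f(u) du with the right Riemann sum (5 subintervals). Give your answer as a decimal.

2710

Δu = 1.
Sum = 1·[144 + 275 + 468 + 735 + 1088] = 2710.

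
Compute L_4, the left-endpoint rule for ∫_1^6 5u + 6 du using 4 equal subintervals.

Δu = (6 − 1)/4 = 1.25.
Left endpoints: 1, 2.25, 3.5, 4.75.
f(1) = 11, f(2.25) = 17.25, f(3.5) = 23.5, f(4.75) = 29.75.
Sum = Δu · [f(1) + f(2.25) + f(3.5) + f(4.75)].
Sum = 101.875.

101.875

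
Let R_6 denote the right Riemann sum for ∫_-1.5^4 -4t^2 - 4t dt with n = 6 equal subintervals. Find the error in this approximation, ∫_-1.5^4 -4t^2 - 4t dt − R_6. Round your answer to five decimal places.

Exact integral: ∫_-1.5^4 f(t) dt ≈ -117.3333333.
R_6 ≈ -155.7060185.
Error ≈ -117.3333333 − (-155.7060185) ≈ 38.37269.

38.37269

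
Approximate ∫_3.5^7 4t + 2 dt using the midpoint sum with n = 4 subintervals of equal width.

80.5

Δt = (7 − 3.5)/4 = 0.875.
Midpoints: 3.9375, 4.8125, 5.6875, 6.5625.
f(3.9375) = 17.75, f(4.8125) = 21.25, f(5.6875) = 24.75, f(6.5625) = 28.25.
Sum = Δt · [f(3.9375) + f(4.8125) + f(5.6875) + f(6.5625)].
Sum = 80.5.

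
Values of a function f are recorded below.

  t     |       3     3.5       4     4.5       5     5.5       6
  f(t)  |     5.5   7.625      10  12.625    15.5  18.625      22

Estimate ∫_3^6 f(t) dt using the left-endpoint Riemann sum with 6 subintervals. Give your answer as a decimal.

34.9375

Δt = 0.5.
Sum = 0.5·[5.5 + 7.625 + 10 + 12.625 + 15.5 + 18.625] = 34.9375.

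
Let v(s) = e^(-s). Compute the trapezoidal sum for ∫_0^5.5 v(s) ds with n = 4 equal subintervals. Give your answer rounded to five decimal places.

1.14809

Δs = (5.5 − 0)/4 = 1.375.
v(0) ≈ 1.00000, v(1.375) ≈ 0.25284, v(2.75) ≈ 0.06393, v(4.125) ≈ 0.01616, v(5.5) ≈ 0.00409.
T_4 = (Δs/2)·[v(s_0) + 2v(s_1) + 2v(s_2) + 2v(s_3) + v(s_4)].
Sum ≈ 1.14809.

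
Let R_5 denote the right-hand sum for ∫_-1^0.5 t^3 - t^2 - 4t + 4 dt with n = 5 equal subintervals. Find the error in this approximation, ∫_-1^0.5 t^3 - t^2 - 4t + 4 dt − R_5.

Exact integral: ∫_-1^0.5 f(t) dt = 6.890625.
R_5 = 6.2325.
Error = 6.890625 − 6.2325 = 0.658125.

0.658125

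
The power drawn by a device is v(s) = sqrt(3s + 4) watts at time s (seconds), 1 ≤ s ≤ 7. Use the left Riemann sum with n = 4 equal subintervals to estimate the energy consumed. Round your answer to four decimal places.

21.8469

Δs = (7 − 1)/4 = 1.5.
Left endpoints: 1, 2.5, 4, 5.5.
v(1) ≈ 2.6458, v(2.5) ≈ 3.3912, v(4) ≈ 4.0000, v(5.5) ≈ 4.5277.
Sum = Δs · [v(1) + v(2.5) + v(4) + v(5.5)].
Sum ≈ 21.8469.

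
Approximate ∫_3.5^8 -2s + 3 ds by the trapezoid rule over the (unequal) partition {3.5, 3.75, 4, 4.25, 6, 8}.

-38.25

Subinterval widths: 0.25, 0.25, 0.25, 1.75, 2.
f(3.5) = -4, f(3.75) = -4.5, f(4) = -5, f(4.25) = -5.5, f(6) = -9, f(8) = -13.
On each subinterval the trapezoid contributes (Δs_i/2)·[f(s_{i-1}) + f(s_i)].
Sum = -38.25.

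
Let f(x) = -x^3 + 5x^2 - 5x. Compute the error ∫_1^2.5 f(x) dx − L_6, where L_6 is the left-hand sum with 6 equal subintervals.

0.51953125

Exact integral: ∫_1^2.5 f(x) dx = 1.734375.
L_6 = 1.21484375.
Error = 1.734375 − 1.21484375 = 0.51953125.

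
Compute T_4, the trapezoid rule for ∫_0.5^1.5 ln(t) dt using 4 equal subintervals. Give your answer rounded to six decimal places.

Δt = (1.5 − 0.5)/4 = 0.25.
f(0.5) ≈ -0.693147, f(0.75) ≈ -0.287682, f(1) ≈ 0.000000, f(1.25) ≈ 0.223144, f(1.5) ≈ 0.405465.
T_4 = (Δt/2)·[f(t_0) + 2f(t_1) + 2f(t_2) + 2f(t_3) + f(t_4)].
Sum ≈ -0.052095.

-0.052095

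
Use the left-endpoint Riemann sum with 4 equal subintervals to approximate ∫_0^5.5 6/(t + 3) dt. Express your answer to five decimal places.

7.22839

Δt = (5.5 − 0)/4 = 1.375.
Left endpoints: 0, 1.375, 2.75, 4.125.
f(0) = 2, f(1.375) = 48/35, f(2.75) = 24/23, f(4.125) = 16/19.
Sum = Δt · [f(0) + f(1.375) + f(2.75) + f(4.125)].
Sum ≈ 7.22839.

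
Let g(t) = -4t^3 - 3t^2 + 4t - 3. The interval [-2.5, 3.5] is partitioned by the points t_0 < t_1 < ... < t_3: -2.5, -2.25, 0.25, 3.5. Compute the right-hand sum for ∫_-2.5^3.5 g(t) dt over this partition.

Subinterval widths: 0.25, 2.5, 3.25.
Right endpoints: -2.25, 0.25, 3.5.
g(-2.25) = 18.375, g(0.25) = -2.25, g(3.5) = -197.25.
Sum = Σ Δt_i · g(t_i).
Sum = -642.09375.

-642.09375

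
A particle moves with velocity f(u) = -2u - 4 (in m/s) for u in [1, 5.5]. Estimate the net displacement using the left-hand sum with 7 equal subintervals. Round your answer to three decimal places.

-44.357

Δu = (5.5 − 1)/7 = 9/14.
Left endpoints: 1, 23/14, 16/7, 41/14, 25/7, 59/14, 34/7.
f(1) = -6, f(23/14) = -51/7, f(16/7) = -60/7, f(41/14) = -69/7, f(25/7) = -78/7, f(59/14) = -87/7, f(34/7) = -96/7.
Sum = Δu · [f(1) + f(23/14) + f(16/7) + ...].
Sum ≈ -44.357.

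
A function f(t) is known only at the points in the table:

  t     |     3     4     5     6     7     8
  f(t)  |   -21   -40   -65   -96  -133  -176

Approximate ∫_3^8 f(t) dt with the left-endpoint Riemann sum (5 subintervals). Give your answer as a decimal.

-355

Δt = 1.
Sum = 1·[(-21) + (-40) + (-65) + (-96) + (-133)] = -355.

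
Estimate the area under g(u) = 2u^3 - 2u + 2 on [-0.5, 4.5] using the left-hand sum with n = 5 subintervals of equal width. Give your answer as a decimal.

118.75

Δu = (4.5 − (-0.5))/5 = 1.
Left endpoints: -0.5, 0.5, 1.5, 2.5, 3.5.
g(-0.5) = 2.75, g(0.5) = 1.25, g(1.5) = 5.75, g(2.5) = 28.25, g(3.5) = 80.75.
Sum = Δu · [g(-0.5) + g(0.5) + g(1.5) + g(2.5) + g(3.5)].
Sum = 118.75.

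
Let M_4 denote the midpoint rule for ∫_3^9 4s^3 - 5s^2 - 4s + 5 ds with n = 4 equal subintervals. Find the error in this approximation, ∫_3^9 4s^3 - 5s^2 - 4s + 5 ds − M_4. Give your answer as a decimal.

75.375

Exact integral: ∫_3^9 f(s) ds = 5196.
M_4 = 5120.625.
Error = 5196 − 5120.625 = 75.375.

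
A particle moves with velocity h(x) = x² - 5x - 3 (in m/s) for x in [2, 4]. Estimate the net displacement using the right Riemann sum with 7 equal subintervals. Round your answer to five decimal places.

-17.02041

Δx = (4 − 2)/7 = 2/7.
Right endpoints: 16/7, 18/7, 20/7, 22/7, 24/7, 26/7, 4.
h(16/7) = -451/49, h(18/7) = -453/49, h(20/7) = -447/49, h(22/7) = -433/49, h(24/7) = -411/49, h(26/7) = -381/49, h(4) = -7.
Sum = Δx · [h(16/7) + h(18/7) + h(20/7) + ...].
Sum ≈ -17.02041.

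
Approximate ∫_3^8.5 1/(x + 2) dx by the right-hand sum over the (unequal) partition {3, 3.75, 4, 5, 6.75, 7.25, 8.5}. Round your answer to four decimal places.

0.6881

Subinterval widths: 0.75, 0.25, 1, 1.75, 0.5, 1.25.
Right endpoints: 3.75, 4, 5, 6.75, 7.25, 8.5.
f(3.75) = 4/23, f(4) = 1/6, f(5) = 1/7, f(6.75) = 4/35, f(7.25) = 4/37, f(8.5) = 2/21.
Sum = Σ Δx_i · f(x_i).
Sum ≈ 0.6881.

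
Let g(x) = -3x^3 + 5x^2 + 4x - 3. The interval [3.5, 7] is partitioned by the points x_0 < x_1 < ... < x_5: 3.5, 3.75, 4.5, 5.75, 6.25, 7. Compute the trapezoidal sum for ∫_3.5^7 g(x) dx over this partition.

-1145.57421875

Subinterval widths: 0.25, 0.75, 1.25, 0.5, 0.75.
g(3.5) = -56.375, g(3.75) = -75.890625, g(4.5) = -157.125, g(5.75) = -385.015625, g(6.25) = -515.109375, g(7) = -759.
On each subinterval the trapezoid contributes (Δx_i/2)·[g(x_{i-1}) + g(x_i)].
Sum = -1145.57421875.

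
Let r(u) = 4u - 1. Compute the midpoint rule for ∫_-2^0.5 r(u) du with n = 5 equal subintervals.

Δu = (0.5 − (-2))/5 = 0.5.
Midpoints: -1.75, -1.25, -0.75, -0.25, 0.25.
r(-1.75) = -8, r(-1.25) = -6, r(-0.75) = -4, r(-0.25) = -2, r(0.25) = 0.
Sum = Δu · [r(-1.75) + r(-1.25) + r(-0.75) + r(-0.25) + r(0.25)].
Sum = -10.

-10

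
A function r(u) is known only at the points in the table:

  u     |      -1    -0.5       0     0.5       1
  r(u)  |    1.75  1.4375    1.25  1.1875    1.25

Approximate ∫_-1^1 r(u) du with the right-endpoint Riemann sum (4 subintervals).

2.5625

Δu = 0.5.
Sum = 0.5·[1.4375 + 1.25 + 1.1875 + 1.25] = 2.5625.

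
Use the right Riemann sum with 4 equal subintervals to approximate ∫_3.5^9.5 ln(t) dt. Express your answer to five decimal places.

11.71796

Δt = (9.5 − 3.5)/4 = 1.5.
Right endpoints: 5, 6.5, 8, 9.5.
f(5) ≈ 1.60944, f(6.5) ≈ 1.87180, f(8) ≈ 2.07944, f(9.5) ≈ 2.25129.
Sum = Δt · [f(5) + f(6.5) + f(8) + f(9.5)].
Sum ≈ 11.71796.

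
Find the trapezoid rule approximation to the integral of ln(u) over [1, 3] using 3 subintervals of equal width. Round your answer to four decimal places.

Δu = (3 − 1)/3 = 2/3.
f(1) ≈ 0.0000, f(5/3) ≈ 0.5108, f(7/3) ≈ 0.8473, f(3) ≈ 1.0986.
T_3 = (Δu/2)·[f(u_0) + 2f(u_1) + 2f(u_2) + f(u_3)].
Sum ≈ 1.2716.

1.2716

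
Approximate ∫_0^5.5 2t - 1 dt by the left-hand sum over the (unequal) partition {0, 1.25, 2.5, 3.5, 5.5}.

Subinterval widths: 1.25, 1.25, 1, 2.
Left endpoints: 0, 1.25, 2.5, 3.5.
f(0) = -1, f(1.25) = 1.5, f(2.5) = 4, f(3.5) = 6.
Sum = Σ Δt_i · f(t_i).
Sum = 16.625.

16.625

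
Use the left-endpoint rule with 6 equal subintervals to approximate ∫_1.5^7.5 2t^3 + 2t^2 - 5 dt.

1385

Δt = (7.5 − 1.5)/6 = 1.
Left endpoints: 1.5, 2.5, 3.5, 4.5, 5.5, 6.5.
f(1.5) = 6.25, f(2.5) = 38.75, f(3.5) = 105.25, f(4.5) = 217.75, f(5.5) = 388.25, f(6.5) = 628.75.
Sum = Δt · [f(1.5) + f(2.5) + f(3.5) + ...].
Sum = 1385.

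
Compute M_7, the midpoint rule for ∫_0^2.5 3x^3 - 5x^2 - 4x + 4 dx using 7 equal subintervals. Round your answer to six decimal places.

0.589126

Δx = (2.5 − 0)/7 = 5/14.
Midpoints: 5/28, 15/28, 25/28, 1.25, 45/28, 55/28, 65/28.
f(5/28) = 69003/21952, f(15/28) = 19393/21952, f(25/28) = -31217/21952, f(1.25) = -2.953125, f(45/28) = -63437/21952, f(55/28) = -9047/21952, f(65/28) = 116343/21952.
Sum = Δx · [f(5/28) + f(15/28) + f(25/28) + ...].
Sum ≈ 0.589126.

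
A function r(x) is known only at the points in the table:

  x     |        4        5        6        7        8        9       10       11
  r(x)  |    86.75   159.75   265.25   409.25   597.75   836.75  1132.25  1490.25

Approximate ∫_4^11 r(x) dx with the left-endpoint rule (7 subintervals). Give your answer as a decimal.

3487.75

Δx = 1.
Sum = 1·[86.75 + 159.75 + 265.25 + 409.25 + 597.75 + 836.75 + 1132.25] = 3487.75.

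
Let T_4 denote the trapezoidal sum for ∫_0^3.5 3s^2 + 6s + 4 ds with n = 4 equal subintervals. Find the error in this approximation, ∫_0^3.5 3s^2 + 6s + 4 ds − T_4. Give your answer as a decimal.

Exact integral: ∫_0^3.5 f(s) ds = 93.625.
T_4 = 94.96484375.
Error = 93.625 − 94.96484375 = -1.33984375.

-1.33984375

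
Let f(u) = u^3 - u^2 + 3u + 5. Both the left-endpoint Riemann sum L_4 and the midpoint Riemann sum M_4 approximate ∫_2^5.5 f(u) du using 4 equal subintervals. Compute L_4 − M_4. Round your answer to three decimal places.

L_4 ≈ 171.02832.
M_4 ≈ 226.56006.
L_4 − M_4 ≈ -55.532.

-55.532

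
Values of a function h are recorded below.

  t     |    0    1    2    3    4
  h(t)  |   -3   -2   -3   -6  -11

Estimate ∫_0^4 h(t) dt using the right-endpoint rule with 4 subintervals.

Δt = 1.
Sum = 1·[(-2) + (-3) + (-6) + (-11)] = -22.

-22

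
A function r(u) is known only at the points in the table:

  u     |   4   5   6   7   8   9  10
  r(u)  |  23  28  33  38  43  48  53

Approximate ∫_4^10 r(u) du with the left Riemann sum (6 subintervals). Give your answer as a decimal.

213

Δu = 1.
Sum = 1·[23 + 28 + 33 + 38 + 43 + 48] = 213.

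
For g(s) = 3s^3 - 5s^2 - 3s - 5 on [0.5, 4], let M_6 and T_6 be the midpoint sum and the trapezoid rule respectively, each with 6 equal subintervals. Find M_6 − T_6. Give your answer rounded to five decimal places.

M_6 ≈ 42.8562645.
T_6 ≈ 47.3968461.
M_6 − T_6 ≈ -4.54058.

-4.54058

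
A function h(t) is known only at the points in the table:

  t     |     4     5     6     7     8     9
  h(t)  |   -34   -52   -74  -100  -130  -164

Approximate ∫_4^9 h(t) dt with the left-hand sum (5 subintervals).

Δt = 1.
Sum = 1·[(-34) + (-52) + (-74) + (-100) + (-130)] = -390.

-390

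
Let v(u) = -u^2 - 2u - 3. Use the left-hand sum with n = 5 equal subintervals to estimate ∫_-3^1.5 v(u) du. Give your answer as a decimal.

-16.47

Δu = (1.5 − (-3))/5 = 0.9.
Left endpoints: -3, -2.1, -1.2, -0.3, 0.6.
v(-3) = -6, v(-2.1) = -3.21, v(-1.2) = -2.04, v(-0.3) = -2.49, v(0.6) = -4.56.
Sum = Δu · [v(-3) + v(-2.1) + v(-1.2) + v(-0.3) + v(0.6)].
Sum = -16.47.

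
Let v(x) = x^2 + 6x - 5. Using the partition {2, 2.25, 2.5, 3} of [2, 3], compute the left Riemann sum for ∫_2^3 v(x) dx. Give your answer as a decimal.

14.265625

Subinterval widths: 0.25, 0.25, 0.5.
Left endpoints: 2, 2.25, 2.5.
v(2) = 11, v(2.25) = 13.5625, v(2.5) = 16.25.
Sum = Σ Δx_i · v(x_i).
Sum = 14.265625.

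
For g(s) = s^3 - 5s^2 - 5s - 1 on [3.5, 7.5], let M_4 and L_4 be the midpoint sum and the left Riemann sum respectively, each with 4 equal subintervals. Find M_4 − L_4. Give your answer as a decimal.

58

M_4 = 4.
L_4 = -54.
M_4 − L_4 = 58.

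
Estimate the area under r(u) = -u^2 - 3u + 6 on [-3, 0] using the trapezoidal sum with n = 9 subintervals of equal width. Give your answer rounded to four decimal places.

Δu = (0 − (-3))/9 = 1/3.
r(-3) = 6, r(-8/3) = 62/9, r(-7/3) = 68/9, r(-2) = 8, r(-5/3) = 74/9, r(-4/3) = 74/9, r(-1) = 8, r(-2/3) = 68/9, r(-1/3) = 62/9, r(0) = 6.
T_9 = (Δu/2)·[r(u_0) + 2r(u_1) + ... + 2r(u_{8}) + r(u_9)].
Sum ≈ 22.4444.

22.4444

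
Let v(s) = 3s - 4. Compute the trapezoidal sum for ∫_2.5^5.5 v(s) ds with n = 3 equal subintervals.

Δs = (5.5 − 2.5)/3 = 1.
v(2.5) = 3.5, v(3.5) = 6.5, v(4.5) = 9.5, v(5.5) = 12.5.
T_3 = (Δs/2)·[v(s_0) + 2v(s_1) + 2v(s_2) + v(s_3)].
Sum = 24.

24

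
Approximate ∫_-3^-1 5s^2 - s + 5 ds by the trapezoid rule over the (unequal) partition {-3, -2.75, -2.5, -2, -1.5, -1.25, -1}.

57.59375

Subinterval widths: 0.25, 0.25, 0.5, 0.5, 0.25, 0.25.
f(-3) = 53, f(-2.75) = 45.5625, f(-2.5) = 38.75, f(-2) = 27, f(-1.5) = 17.75, f(-1.25) = 14.0625, f(-1) = 11.
On each subinterval the trapezoid contributes (Δs_i/2)·[f(s_{i-1}) + f(s_i)].
Sum = 57.59375.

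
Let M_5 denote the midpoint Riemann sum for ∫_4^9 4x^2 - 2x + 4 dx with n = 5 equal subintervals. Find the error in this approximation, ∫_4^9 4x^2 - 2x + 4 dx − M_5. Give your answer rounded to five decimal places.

1.66667

Exact integral: ∫_4^9 f(x) dx ≈ 841.6666667.
M_5 = 840.
Error ≈ 841.6666667 − 840 ≈ 1.66667.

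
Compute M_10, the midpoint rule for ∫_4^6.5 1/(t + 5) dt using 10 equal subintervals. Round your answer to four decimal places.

0.2451

Δt = (6.5 − 4)/10 = 0.25.
Midpoints: 4.125, 4.375, 4.625, 4.875, 5.125, 5.375, 5.625, 5.875, 6.125, 6.375.
f(4.125) = 8/73, f(4.375) = 8/75, f(4.625) = 8/77, f(4.875) = 8/79, f(5.125) = 8/81, f(5.375) = 8/83, f(5.625) = 8/85, f(5.875) = 8/87, f(6.125) = 8/89, f(6.375) = 8/91.
Sum = Δt · [f(4.125) + f(4.375) + f(4.625) + ...].
Sum ≈ 0.2451.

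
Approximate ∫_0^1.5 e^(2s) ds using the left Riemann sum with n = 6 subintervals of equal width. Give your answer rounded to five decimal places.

Δs = (1.5 − 0)/6 = 0.25.
Left endpoints: 0, 0.25, 0.5, 0.75, 1, 1.25.
f(0) ≈ 1.00000, f(0.25) ≈ 1.64872, f(0.5) ≈ 2.71828, f(0.75) ≈ 4.48169, f(1) ≈ 7.38906, f(1.25) ≈ 12.18249.
Sum = Δs · [f(0) + f(0.25) + f(0.5) + ...].
Sum ≈ 7.35506.

7.35506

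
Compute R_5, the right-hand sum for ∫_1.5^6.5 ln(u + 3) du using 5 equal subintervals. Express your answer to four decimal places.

9.9828

Δu = (6.5 − 1.5)/5 = 1.
Right endpoints: 2.5, 3.5, 4.5, 5.5, 6.5.
f(2.5) ≈ 1.7047, f(3.5) ≈ 1.8718, f(4.5) ≈ 2.0149, f(5.5) ≈ 2.1401, f(6.5) ≈ 2.2513.
Sum = Δu · [f(2.5) + f(3.5) + f(4.5) + f(5.5) + f(6.5)].
Sum ≈ 9.9828.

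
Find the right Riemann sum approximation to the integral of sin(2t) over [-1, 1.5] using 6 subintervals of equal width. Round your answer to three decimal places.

0.489

Δt = (1.5 − (-1))/6 = 5/12.
Right endpoints: -7/12, -1/6, 0.25, 2/3, 13/12, 1.5.
f(-7/12) ≈ -0.919, f(-1/6) ≈ -0.327, f(0.25) ≈ 0.479, f(2/3) ≈ 0.972, f(13/12) ≈ 0.828, f(1.5) ≈ 0.141.
Sum = Δt · [f(-7/12) + f(-1/6) + f(0.25) + ...].
Sum ≈ 0.489.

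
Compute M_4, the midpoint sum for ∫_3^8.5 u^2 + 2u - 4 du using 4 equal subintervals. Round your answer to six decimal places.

Δu = (8.5 − 3)/4 = 1.375.
Midpoints: 3.6875, 5.0625, 6.4375, 7.8125.
f(3.6875) = 16.97265625, f(5.0625) = 31.75390625, f(6.4375) = 50.31640625, f(7.8125) = 72.66015625.
Sum = Δu · [f(3.6875) + f(5.0625) + f(6.4375) + f(7.8125)].
Sum ≈ 236.091797.

236.091797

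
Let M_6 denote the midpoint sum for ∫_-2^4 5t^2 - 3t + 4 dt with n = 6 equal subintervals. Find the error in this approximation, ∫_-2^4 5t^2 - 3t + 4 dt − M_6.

Exact integral: ∫_-2^4 f(t) dt = 126.
M_6 = 123.5.
Error = 126 − 123.5 = 2.5.

2.5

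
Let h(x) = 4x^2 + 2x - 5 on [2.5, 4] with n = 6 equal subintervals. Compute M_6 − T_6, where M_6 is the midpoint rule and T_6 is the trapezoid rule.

M_6 = 66.71875.
T_6 = 66.8125.
M_6 − T_6 = -0.09375.

-0.09375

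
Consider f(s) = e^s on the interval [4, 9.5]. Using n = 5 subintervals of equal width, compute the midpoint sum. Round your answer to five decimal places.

12657.26970

Δs = (9.5 − 4)/5 = 1.1.
Midpoints: 4.55, 5.65, 6.75, 7.85, 8.95.
f(4.55) ≈ 94.63241, f(5.65) ≈ 284.29147, f(6.75) ≈ 854.05876, f(7.85) ≈ 2565.73432, f(8.95) ≈ 7707.89186.
Sum = Δs · [f(4.55) + f(5.65) + f(6.75) + f(7.85) + f(8.95)].
Sum ≈ 12657.26970.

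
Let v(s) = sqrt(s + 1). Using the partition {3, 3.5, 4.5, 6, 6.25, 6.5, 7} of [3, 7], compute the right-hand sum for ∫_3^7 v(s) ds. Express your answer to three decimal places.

Subinterval widths: 0.5, 1, 1.5, 0.25, 0.25, 0.5.
Right endpoints: 3.5, 4.5, 6, 6.25, 6.5, 7.
v(3.5) ≈ 2.121, v(4.5) ≈ 2.345, v(6) ≈ 2.646, v(6.25) ≈ 2.693, v(6.5) ≈ 2.739, v(7) ≈ 2.828.
Sum = Σ Δs_i · v(s_i).
Sum ≈ 10.147.

10.147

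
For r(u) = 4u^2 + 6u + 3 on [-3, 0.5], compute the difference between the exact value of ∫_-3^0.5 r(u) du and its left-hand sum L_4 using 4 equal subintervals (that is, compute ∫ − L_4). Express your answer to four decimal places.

-7.9115

Exact integral: ∫_-3^0.5 r(u) du ≈ 20.416667.
L_4 = 28.328125.
Error ≈ 20.416667 − 28.328125 ≈ -7.9115.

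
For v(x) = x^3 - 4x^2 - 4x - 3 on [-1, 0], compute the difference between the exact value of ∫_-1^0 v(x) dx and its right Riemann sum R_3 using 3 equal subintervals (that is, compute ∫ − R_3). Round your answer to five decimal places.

-0.06481

Exact integral: ∫_-1^0 v(x) dx ≈ -2.5833333.
R_3 ≈ -2.5185185.
Error ≈ -2.5833333 − (-2.5185185) ≈ -0.06481.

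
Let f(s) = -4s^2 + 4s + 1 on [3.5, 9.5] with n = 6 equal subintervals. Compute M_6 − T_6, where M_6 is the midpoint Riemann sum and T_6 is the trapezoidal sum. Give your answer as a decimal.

6

M_6 = -922.
T_6 = -928.
M_6 − T_6 = 6.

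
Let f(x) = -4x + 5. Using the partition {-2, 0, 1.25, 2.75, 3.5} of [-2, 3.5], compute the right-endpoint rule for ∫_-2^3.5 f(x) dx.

-5.75

Subinterval widths: 2, 1.25, 1.5, 0.75.
Right endpoints: 0, 1.25, 2.75, 3.5.
f(0) = 5, f(1.25) = 0, f(2.75) = -6, f(3.5) = -9.
Sum = Σ Δx_i · f(x_i).
Sum = -5.75.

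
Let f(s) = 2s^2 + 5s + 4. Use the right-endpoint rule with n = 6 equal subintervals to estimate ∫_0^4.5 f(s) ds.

153.84375

Δs = (4.5 − 0)/6 = 0.75.
Right endpoints: 0.75, 1.5, 2.25, 3, 3.75, 4.5.
f(0.75) = 8.875, f(1.5) = 16, f(2.25) = 25.375, f(3) = 37, f(3.75) = 50.875, f(4.5) = 67.
Sum = Δs · [f(0.75) + f(1.5) + f(2.25) + ...].
Sum = 153.84375.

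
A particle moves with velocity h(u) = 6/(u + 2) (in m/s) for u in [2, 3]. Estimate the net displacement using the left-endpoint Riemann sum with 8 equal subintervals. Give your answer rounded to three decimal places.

Δu = (3 − 2)/8 = 0.125.
Left endpoints: 2, 2.125, 2.25, 2.375, 2.5, 2.625, 2.75, 2.875.
h(2) = 1.5, h(2.125) = 16/11, h(2.25) = 24/17, h(2.375) = 48/35, h(2.5) = 4/3, h(2.625) = 48/37, h(2.75) = 24/19, h(2.875) = 16/13.
Sum = Δu · [h(2) + h(2.125) + h(2.25) + ...].
Sum ≈ 1.358.

1.358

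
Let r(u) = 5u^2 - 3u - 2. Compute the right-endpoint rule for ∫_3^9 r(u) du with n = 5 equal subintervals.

1262.4

Δu = (9 − 3)/5 = 1.2.
Right endpoints: 4.2, 5.4, 6.6, 7.8, 9.
r(4.2) = 73.6, r(5.4) = 127.6, r(6.6) = 196, r(7.8) = 278.8, r(9) = 376.
Sum = Δu · [r(4.2) + r(5.4) + r(6.6) + r(7.8) + r(9)].
Sum = 1262.4.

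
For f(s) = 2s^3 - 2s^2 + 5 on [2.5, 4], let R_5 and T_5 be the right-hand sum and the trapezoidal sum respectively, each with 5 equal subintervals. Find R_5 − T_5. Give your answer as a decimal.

R_5 = 95.7.
T_5 = 84.1125.
R_5 − T_5 = 11.5875.

11.5875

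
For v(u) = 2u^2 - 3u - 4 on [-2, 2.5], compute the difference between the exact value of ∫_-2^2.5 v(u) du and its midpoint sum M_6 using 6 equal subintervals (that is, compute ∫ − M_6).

0.421875

Exact integral: ∫_-2^2.5 v(u) du = -5.625.
M_6 = -6.046875.
Error = -5.625 − (-6.046875) = 0.421875.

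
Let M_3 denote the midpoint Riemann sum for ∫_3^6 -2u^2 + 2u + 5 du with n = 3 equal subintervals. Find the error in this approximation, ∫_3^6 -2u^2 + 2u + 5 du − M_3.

Exact integral: ∫_3^6 f(u) du = -84.
M_3 = -83.5.
Error = -84 − (-83.5) = -0.5.

-0.5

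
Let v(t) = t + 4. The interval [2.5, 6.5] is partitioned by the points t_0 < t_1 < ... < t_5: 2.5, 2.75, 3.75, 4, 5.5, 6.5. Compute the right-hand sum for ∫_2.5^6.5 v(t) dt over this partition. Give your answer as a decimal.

Subinterval widths: 0.25, 1, 0.25, 1.5, 1.
Right endpoints: 2.75, 3.75, 4, 5.5, 6.5.
v(2.75) = 6.75, v(3.75) = 7.75, v(4) = 8, v(5.5) = 9.5, v(6.5) = 10.5.
Sum = Σ Δt_i · v(t_i).
Sum = 36.1875.

36.1875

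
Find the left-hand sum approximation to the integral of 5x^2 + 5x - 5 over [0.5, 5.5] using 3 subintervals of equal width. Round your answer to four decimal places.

192.8241

Δx = (5.5 − 0.5)/3 = 5/3.
Left endpoints: 0.5, 13/6, 23/6.
f(0.5) = -1.25, f(13/6) = 1055/36, f(23/6) = 3155/36.
Sum = Δx · [f(0.5) + f(13/6) + f(23/6)].
Sum ≈ 192.8241.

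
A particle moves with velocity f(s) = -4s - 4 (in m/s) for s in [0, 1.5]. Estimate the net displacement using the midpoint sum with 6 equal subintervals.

Δs = (1.5 − 0)/6 = 0.25.
Midpoints: 0.125, 0.375, 0.625, 0.875, 1.125, 1.375.
f(0.125) = -4.5, f(0.375) = -5.5, f(0.625) = -6.5, f(0.875) = -7.5, f(1.125) = -8.5, f(1.375) = -9.5.
Sum = Δs · [f(0.125) + f(0.375) + f(0.625) + ...].
Sum = -10.5.

-10.5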